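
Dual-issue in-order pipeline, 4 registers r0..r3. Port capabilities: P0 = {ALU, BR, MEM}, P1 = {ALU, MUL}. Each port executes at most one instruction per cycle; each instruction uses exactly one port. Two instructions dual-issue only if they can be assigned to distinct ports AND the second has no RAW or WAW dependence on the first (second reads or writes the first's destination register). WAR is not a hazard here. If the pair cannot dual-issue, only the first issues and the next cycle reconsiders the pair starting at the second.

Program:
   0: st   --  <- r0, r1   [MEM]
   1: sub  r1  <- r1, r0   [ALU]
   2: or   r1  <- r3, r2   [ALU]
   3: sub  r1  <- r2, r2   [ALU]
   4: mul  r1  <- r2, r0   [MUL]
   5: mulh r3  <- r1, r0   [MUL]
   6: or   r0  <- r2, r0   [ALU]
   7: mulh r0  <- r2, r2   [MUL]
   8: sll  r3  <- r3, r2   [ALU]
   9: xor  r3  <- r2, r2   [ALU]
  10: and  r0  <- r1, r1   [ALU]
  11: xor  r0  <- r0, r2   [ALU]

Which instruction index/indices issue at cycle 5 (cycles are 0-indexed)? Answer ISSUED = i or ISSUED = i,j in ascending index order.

ISSUED = 7,8

t=0 i0&i1:st.MEM/sub.ALU ; pair
t=1 i2:or.ALU ; WAW r1
t=2 i3:sub.ALU ; WAW r1
t=3 i4:mul.MUL ; no-port MUL/MUL
t=4 i5&i6:mulh.MUL/or.ALU ; pair
t=5 i7&i8:mulh.MUL/sll.ALU ; pair
t=6 i9&i10:xor.ALU/and.ALU ; pair
t=7 i11:xor.ALU ; tail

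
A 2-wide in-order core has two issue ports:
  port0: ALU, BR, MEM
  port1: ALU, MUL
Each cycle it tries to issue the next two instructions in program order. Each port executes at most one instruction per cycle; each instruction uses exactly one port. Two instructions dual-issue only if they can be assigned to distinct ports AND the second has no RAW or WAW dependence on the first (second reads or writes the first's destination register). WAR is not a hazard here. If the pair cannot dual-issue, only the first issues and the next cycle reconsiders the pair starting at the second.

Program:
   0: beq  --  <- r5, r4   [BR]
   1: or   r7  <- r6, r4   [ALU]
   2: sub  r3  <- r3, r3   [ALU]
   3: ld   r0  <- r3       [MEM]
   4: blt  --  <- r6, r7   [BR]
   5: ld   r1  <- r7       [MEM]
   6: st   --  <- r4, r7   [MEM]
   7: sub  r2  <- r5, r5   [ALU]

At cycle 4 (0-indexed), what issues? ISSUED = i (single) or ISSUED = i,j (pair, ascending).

ISSUED = 5

c0: i0,i1 beq.BR;or.ALU  pair
c1: i2 sub.ALU  RAW r3
c2: i3 ld.MEM  no-port MEM/BR
c3: i4 blt.BR  no-port BR/MEM
c4: i5 ld.MEM  no-port MEM/MEM
c5: i6,i7 st.MEM;sub.ALU  pair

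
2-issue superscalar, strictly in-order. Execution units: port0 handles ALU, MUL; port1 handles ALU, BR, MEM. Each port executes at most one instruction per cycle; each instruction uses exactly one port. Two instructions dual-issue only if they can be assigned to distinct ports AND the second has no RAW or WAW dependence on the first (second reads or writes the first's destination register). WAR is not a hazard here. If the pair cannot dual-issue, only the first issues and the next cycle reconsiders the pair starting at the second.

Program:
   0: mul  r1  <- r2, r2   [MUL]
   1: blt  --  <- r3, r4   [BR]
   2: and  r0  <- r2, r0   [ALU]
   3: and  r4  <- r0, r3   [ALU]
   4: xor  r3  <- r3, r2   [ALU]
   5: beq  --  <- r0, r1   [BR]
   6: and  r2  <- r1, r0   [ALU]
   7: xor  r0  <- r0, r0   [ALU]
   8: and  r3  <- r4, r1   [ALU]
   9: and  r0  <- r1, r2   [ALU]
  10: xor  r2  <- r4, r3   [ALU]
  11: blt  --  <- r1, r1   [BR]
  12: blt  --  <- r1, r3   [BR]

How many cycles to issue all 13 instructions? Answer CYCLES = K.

CYCLES = 8

0. mul.MUL+blt.BR @i0/i1  | dual
1. and.ALU @i2  | RAW r0
2. and.ALU+xor.ALU @i3/i4  | dual
3. beq.BR+and.ALU @i5/i6  | dual
4. xor.ALU+and.ALU @i7/i8  | dual
5. and.ALU+xor.ALU @i9/i10  | dual
6. blt.BR @i11  | no-port BR/BR
7. blt.BR @i12  | tail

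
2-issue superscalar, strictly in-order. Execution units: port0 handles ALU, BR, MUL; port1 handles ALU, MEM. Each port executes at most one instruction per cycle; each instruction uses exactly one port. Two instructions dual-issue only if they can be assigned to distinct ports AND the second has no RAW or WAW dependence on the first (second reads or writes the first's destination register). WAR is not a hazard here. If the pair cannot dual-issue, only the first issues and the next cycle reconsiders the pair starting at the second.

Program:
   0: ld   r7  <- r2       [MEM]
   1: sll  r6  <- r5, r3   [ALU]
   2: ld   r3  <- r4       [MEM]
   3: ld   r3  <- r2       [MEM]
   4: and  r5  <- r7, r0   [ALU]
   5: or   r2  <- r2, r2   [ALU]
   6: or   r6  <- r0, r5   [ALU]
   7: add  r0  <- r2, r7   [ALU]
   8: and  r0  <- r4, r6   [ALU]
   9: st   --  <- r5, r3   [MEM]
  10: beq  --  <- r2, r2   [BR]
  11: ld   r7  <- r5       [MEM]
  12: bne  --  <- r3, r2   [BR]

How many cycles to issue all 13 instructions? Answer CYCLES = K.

CYCLES = 8

0. ld.MEM;sll.ALU @i0/i1  | dual
1. ld.MEM @i2  | no-port MEM/MEM
2. ld.MEM;and.ALU @i3/i4  | dual
3. or.ALU;or.ALU @i5/i6  | dual
4. add.ALU @i7  | WAW r0
5. and.ALU;st.MEM @i8/i9  | dual
6. beq.BR;ld.MEM @i10/i11  | dual
7. bne.BR @i12  | tail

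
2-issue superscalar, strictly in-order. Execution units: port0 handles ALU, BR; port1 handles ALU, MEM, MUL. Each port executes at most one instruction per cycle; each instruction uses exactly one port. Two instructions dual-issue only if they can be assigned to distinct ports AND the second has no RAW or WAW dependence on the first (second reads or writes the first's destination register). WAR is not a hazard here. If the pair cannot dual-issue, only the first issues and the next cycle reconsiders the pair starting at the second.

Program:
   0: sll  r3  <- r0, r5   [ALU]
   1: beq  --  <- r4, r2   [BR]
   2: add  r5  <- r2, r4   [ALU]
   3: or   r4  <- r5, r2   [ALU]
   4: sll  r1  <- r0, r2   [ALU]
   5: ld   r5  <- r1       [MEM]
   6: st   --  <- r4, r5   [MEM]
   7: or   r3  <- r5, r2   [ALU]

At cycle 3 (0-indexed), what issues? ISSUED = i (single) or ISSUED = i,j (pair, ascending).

ISSUED = 5

[0] i0&i1  sll.ALU;beq.BR  -- pair
[1] i2  add.ALU  -- RAW r5
[2] i3&i4  or.ALU;sll.ALU  -- pair
[3] i5  ld.MEM  -- no-port MEM/MEM
[4] i6&i7  st.MEM;or.ALU  -- pair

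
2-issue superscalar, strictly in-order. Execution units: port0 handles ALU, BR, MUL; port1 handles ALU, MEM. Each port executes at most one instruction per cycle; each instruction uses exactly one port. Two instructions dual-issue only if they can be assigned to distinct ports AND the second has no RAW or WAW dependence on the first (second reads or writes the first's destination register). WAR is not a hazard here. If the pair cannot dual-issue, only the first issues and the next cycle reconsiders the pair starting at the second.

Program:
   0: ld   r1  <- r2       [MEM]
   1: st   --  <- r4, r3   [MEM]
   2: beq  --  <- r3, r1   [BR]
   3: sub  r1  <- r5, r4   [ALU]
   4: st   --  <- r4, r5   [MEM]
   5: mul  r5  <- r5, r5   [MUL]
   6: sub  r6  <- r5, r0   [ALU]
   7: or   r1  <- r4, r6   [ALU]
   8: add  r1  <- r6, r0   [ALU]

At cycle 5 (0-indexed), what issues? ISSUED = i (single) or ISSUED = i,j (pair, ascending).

c0: i0 ld  no-port MEM/MEM
c1: i1&i2 st;beq  dual
c2: i3&i4 sub;st  dual
c3: i5 mul  RAW r5
c4: i6 sub  RAW r6
c5: i7 or  WAW r1
c6: i8 add  tail

ISSUED = 7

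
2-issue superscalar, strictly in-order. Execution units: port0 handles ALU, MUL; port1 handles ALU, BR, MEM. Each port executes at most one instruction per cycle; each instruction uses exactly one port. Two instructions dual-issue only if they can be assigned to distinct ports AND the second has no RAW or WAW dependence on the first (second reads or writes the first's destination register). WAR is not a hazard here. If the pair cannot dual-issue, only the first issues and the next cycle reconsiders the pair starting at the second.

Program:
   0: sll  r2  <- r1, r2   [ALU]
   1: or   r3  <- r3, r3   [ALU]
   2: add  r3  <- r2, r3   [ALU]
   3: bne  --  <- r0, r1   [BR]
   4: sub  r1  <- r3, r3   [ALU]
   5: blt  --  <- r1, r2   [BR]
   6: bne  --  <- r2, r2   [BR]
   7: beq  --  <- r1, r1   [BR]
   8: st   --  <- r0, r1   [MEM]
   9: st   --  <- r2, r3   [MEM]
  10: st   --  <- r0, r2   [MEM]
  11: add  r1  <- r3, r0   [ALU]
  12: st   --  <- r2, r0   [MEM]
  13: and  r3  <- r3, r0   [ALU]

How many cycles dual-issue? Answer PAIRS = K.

  cy0 -> i0,i1 (sll.ALU+or.ALU) dual
  cy1 -> i2,i3 (add.ALU+bne.BR) dual
  cy2 -> i4 (sub.ALU) RAW r1
  cy3 -> i5 (blt.BR) no-port BR/BR
  cy4 -> i6 (bne.BR) no-port BR/BR
  cy5 -> i7 (beq.BR) no-port BR/MEM
  cy6 -> i8 (st.MEM) no-port MEM/MEM
  cy7 -> i9 (st.MEM) no-port MEM/MEM
  cy8 -> i10,i11 (st.MEM+add.ALU) dual
  cy9 -> i12,i13 (st.MEM+and.ALU) dual

PAIRS = 4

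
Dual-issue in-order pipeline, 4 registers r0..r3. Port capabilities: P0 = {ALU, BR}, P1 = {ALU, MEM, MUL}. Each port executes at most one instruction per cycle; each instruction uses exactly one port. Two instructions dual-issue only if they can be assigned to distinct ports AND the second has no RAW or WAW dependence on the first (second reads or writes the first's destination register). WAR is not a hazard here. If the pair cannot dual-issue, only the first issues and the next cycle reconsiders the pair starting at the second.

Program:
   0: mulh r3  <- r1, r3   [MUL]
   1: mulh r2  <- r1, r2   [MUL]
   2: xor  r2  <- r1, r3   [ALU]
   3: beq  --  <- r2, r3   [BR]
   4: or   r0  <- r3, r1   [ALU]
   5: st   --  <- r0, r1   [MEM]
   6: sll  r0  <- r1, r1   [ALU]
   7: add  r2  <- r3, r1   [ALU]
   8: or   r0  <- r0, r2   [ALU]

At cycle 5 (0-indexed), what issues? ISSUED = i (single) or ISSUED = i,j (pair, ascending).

#0 head=0: mulh i0 no-port MUL/MUL
#1 head=1: mulh i1 WAW r2
#2 head=2: xor i2 RAW r2
#3 head=3: beq/or i3/i4 2-wide
#4 head=5: st/sll i5/i6 2-wide
#5 head=7: add i7 RAW r2
#6 head=8: or i8 tail

ISSUED = 7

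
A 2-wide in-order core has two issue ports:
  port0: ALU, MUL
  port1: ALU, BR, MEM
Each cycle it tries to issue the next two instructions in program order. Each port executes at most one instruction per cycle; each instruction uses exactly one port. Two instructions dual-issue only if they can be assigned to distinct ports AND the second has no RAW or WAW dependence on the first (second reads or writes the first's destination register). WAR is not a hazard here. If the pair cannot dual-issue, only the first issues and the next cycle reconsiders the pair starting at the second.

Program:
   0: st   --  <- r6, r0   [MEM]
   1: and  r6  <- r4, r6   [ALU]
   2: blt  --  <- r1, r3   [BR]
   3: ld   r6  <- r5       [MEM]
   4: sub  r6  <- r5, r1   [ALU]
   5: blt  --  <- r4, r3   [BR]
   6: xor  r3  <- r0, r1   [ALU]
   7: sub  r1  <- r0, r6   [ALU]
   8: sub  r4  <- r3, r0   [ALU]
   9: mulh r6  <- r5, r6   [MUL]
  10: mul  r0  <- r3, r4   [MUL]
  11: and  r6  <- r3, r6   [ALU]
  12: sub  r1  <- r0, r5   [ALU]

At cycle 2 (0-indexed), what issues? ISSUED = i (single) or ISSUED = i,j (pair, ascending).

ISSUED = 3

0. st.MEM/and.ALU @i0&i1  | pair
1. blt.BR @i2  | no-port BR/MEM
2. ld.MEM @i3  | WAW r6
3. sub.ALU/blt.BR @i4&i5  | pair
4. xor.ALU/sub.ALU @i6&i7  | pair
5. sub.ALU/mulh.MUL @i8&i9  | pair
6. mul.MUL/and.ALU @i10&i11  | pair
7. sub.ALU @i12  | tail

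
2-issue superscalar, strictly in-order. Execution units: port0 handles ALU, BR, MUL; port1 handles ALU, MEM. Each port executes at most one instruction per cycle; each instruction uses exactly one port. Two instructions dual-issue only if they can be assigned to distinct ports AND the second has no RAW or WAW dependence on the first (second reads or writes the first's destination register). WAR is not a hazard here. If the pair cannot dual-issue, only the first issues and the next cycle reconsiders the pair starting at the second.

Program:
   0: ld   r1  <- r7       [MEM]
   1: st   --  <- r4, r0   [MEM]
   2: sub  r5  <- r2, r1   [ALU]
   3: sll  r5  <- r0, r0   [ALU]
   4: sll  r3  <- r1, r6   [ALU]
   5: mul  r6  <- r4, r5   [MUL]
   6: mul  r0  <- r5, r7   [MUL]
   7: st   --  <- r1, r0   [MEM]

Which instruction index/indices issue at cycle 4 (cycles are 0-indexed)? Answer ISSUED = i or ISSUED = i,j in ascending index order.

ISSUED = 6

#0 head=0: ld.MEM i0 no-port MEM/MEM
#1 head=1: st.MEM+sub.ALU i1+i2 dual
#2 head=3: sll.ALU+sll.ALU i3+i4 dual
#3 head=5: mul.MUL i5 no-port MUL/MUL
#4 head=6: mul.MUL i6 RAW r0
#5 head=7: st.MEM i7 tail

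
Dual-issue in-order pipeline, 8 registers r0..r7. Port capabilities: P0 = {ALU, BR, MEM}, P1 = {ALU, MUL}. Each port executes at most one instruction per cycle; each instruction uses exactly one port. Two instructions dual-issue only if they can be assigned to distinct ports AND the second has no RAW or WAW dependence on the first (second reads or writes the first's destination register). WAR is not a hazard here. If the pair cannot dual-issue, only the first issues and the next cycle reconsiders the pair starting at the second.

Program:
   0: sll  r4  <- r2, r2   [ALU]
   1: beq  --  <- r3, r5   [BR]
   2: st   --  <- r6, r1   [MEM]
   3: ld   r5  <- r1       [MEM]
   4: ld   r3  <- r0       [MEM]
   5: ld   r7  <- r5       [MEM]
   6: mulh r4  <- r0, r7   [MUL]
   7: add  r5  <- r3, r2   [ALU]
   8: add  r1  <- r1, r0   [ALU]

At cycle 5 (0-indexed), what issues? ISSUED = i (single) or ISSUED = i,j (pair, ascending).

ISSUED = 6,7

0. sll beq @i0/i1  | pair
1. st @i2  | no-port MEM/MEM
2. ld @i3  | no-port MEM/MEM
3. ld @i4  | no-port MEM/MEM
4. ld @i5  | RAW r7
5. mulh add @i6/i7  | pair
6. add @i8  | tail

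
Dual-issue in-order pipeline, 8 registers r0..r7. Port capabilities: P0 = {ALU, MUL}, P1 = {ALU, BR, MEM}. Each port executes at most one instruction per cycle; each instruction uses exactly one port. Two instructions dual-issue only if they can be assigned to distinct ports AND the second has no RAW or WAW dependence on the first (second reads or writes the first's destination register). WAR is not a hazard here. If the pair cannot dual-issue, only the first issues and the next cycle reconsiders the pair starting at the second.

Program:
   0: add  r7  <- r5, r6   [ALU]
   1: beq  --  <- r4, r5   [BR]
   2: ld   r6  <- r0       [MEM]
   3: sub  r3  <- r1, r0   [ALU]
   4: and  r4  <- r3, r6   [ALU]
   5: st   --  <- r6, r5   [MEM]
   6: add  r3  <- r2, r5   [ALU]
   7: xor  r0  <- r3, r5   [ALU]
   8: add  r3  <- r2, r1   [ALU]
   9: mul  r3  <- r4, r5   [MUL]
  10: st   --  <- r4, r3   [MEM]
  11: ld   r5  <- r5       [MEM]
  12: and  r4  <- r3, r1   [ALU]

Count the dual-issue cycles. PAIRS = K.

#0 head=0: add/beq i0+i1 dual
#1 head=2: ld/sub i2+i3 dual
#2 head=4: and/st i4+i5 dual
#3 head=6: add i6 RAW r3
#4 head=7: xor/add i7+i8 dual
#5 head=9: mul i9 RAW r3
#6 head=10: st i10 no-port MEM/MEM
#7 head=11: ld/and i11+i12 dual

PAIRS = 5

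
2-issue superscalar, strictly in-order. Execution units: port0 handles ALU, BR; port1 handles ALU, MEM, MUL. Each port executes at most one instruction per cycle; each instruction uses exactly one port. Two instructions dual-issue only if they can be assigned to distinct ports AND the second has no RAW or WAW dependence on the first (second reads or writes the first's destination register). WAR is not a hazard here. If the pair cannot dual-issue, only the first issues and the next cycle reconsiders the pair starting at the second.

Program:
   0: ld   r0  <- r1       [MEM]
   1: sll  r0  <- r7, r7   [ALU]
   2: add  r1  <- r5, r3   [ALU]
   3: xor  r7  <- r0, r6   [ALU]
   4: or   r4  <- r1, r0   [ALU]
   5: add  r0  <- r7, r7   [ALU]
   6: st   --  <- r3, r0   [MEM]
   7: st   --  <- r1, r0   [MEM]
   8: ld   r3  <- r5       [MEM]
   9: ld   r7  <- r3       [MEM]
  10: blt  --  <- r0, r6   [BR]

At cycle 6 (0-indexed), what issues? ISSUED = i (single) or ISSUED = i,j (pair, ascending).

ISSUED = 8

0. ld.MEM @i0  | WAW r0
1. sll.ALU add.ALU @i1&i2  | dual
2. xor.ALU or.ALU @i3&i4  | dual
3. add.ALU @i5  | RAW r0
4. st.MEM @i6  | no-port MEM/MEM
5. st.MEM @i7  | no-port MEM/MEM
6. ld.MEM @i8  | no-port MEM/MEM
7. ld.MEM blt.BR @i9&i10  | dual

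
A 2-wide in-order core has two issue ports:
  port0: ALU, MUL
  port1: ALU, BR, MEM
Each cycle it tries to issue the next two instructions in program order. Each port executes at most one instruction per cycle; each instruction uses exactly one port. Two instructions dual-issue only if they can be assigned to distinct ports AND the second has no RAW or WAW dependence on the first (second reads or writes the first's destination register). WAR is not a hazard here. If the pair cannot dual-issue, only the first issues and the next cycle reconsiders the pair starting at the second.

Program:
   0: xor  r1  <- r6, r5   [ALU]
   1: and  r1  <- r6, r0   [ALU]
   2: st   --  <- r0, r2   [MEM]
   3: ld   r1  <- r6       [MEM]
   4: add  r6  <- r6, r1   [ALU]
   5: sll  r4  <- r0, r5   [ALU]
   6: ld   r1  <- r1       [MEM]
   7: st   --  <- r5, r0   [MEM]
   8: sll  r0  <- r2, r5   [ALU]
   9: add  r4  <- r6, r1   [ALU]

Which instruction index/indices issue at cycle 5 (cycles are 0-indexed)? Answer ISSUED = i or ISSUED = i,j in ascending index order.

0. xor.ALU @i0  | WAW r1
1. and.ALU st.MEM @i1&i2  | dual
2. ld.MEM @i3  | RAW r1
3. add.ALU sll.ALU @i4&i5  | dual
4. ld.MEM @i6  | no-port MEM/MEM
5. st.MEM sll.ALU @i7&i8  | dual
6. add.ALU @i9  | tail

ISSUED = 7,8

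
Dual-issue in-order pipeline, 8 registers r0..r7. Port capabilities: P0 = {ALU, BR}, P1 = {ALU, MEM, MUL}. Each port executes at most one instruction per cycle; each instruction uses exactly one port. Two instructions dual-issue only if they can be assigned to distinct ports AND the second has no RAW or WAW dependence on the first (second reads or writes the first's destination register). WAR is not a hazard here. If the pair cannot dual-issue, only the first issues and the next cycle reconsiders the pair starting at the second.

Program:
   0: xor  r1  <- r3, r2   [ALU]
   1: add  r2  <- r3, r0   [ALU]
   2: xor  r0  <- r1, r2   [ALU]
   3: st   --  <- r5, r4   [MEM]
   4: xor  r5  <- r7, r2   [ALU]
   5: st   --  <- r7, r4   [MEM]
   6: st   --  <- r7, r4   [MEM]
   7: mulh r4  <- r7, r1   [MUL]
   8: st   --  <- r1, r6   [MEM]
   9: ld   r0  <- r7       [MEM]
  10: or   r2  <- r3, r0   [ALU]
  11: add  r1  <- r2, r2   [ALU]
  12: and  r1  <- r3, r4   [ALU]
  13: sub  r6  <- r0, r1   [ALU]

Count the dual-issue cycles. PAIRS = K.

PAIRS = 3

  cy0 -> i0+i1 (xor+add) dual
  cy1 -> i2+i3 (xor+st) dual
  cy2 -> i4+i5 (xor+st) dual
  cy3 -> i6 (st) no-port MEM/MUL
  cy4 -> i7 (mulh) no-port MUL/MEM
  cy5 -> i8 (st) no-port MEM/MEM
  cy6 -> i9 (ld) RAW r0
  cy7 -> i10 (or) RAW r2
  cy8 -> i11 (add) WAW r1
  cy9 -> i12 (and) RAW r1
  cy10 -> i13 (sub) tail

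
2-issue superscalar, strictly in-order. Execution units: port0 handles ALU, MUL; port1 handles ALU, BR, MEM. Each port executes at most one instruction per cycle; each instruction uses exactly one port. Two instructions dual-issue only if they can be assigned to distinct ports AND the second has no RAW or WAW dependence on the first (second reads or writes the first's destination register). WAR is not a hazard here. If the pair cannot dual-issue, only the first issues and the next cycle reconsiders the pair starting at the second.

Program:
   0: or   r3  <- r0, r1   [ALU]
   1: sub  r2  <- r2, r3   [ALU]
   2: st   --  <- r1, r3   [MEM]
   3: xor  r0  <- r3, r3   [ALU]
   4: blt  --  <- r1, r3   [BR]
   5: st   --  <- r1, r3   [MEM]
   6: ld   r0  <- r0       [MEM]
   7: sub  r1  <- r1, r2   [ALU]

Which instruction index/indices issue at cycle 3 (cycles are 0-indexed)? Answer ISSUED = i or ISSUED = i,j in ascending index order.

[0] i0  or.ALU  -- RAW r3
[1] i1/i2  sub.ALU st.MEM  -- 2-wide
[2] i3/i4  xor.ALU blt.BR  -- 2-wide
[3] i5  st.MEM  -- no-port MEM/MEM
[4] i6/i7  ld.MEM sub.ALU  -- 2-wide

ISSUED = 5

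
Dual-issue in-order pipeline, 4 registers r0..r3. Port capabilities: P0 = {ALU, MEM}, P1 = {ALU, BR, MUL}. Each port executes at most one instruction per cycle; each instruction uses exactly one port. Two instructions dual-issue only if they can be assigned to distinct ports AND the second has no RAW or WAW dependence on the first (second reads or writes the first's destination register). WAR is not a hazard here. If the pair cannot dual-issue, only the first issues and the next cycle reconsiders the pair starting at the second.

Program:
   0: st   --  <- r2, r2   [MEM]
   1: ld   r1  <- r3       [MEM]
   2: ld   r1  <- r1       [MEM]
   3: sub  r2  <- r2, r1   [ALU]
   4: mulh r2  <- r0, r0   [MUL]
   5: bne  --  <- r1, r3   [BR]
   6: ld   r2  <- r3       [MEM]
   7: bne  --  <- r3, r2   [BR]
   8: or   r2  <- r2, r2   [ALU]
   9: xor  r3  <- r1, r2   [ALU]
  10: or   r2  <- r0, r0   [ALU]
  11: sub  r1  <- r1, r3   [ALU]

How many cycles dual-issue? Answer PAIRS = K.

#0 head=0: st.MEM i0 no-port MEM/MEM
#1 head=1: ld.MEM i1 no-port MEM/MEM
#2 head=2: ld.MEM i2 RAW r1
#3 head=3: sub.ALU i3 WAW r2
#4 head=4: mulh.MUL i4 no-port MUL/BR
#5 head=5: bne.BR+ld.MEM i5,i6 2-wide
#6 head=7: bne.BR+or.ALU i7,i8 2-wide
#7 head=9: xor.ALU+or.ALU i9,i10 2-wide
#8 head=11: sub.ALU i11 tail

PAIRS = 3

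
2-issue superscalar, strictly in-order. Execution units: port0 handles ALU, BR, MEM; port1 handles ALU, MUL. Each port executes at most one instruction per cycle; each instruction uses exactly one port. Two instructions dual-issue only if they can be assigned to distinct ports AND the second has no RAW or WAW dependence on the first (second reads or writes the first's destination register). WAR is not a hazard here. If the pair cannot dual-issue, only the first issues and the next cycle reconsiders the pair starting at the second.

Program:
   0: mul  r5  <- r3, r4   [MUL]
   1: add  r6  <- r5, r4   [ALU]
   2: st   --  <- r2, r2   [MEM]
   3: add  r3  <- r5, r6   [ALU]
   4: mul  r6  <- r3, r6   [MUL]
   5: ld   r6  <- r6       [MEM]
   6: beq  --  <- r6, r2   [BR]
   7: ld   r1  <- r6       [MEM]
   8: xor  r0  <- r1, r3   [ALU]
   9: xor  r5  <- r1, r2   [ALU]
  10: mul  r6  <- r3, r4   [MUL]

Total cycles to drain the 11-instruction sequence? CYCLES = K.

CYCLES = 9

[0] i0  mul.MUL  -- RAW r5
[1] i1&i2  add.ALU st.MEM  -- 2-wide
[2] i3  add.ALU  -- RAW r3
[3] i4  mul.MUL  -- RAW+WAW r6
[4] i5  ld.MEM  -- no-port MEM/BR
[5] i6  beq.BR  -- no-port BR/MEM
[6] i7  ld.MEM  -- RAW r1
[7] i8&i9  xor.ALU xor.ALU  -- 2-wide
[8] i10  mul.MUL  -- tail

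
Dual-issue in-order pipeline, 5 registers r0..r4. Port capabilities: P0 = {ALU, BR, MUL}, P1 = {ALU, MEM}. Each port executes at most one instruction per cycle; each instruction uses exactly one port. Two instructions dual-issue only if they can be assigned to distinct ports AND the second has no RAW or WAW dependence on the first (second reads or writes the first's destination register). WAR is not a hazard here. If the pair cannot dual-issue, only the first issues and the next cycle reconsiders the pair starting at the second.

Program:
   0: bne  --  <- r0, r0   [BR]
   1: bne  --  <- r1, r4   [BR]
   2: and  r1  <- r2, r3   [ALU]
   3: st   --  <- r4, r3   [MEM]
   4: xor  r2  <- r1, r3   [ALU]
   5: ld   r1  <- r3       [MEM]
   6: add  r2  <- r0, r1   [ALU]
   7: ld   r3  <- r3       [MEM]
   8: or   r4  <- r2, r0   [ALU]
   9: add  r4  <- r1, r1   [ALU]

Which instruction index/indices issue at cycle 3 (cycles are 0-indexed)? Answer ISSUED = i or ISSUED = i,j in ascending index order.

ISSUED = 5

#0 head=0: bne.BR i0 no-port BR/BR
#1 head=1: bne.BR/and.ALU i1&i2 2-wide
#2 head=3: st.MEM/xor.ALU i3&i4 2-wide
#3 head=5: ld.MEM i5 RAW r1
#4 head=6: add.ALU/ld.MEM i6&i7 2-wide
#5 head=8: or.ALU i8 WAW r4
#6 head=9: add.ALU i9 tail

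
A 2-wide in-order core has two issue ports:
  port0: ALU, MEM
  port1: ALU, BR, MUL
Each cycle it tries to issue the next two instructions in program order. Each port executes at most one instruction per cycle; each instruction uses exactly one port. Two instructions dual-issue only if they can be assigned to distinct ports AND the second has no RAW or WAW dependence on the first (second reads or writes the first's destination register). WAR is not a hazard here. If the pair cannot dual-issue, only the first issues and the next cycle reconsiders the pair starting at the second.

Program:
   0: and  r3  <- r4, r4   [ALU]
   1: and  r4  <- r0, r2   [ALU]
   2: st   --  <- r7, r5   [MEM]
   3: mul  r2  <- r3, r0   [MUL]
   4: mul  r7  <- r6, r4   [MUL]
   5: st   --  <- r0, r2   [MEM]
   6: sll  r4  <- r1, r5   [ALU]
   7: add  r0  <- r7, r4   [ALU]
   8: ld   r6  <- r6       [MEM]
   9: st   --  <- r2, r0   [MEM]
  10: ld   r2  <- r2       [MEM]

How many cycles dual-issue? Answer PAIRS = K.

0. and.ALU and.ALU @i0,i1  | 2-wide
1. st.MEM mul.MUL @i2,i3  | 2-wide
2. mul.MUL st.MEM @i4,i5  | 2-wide
3. sll.ALU @i6  | RAW r4
4. add.ALU ld.MEM @i7,i8  | 2-wide
5. st.MEM @i9  | no-port MEM/MEM
6. ld.MEM @i10  | tail

PAIRS = 4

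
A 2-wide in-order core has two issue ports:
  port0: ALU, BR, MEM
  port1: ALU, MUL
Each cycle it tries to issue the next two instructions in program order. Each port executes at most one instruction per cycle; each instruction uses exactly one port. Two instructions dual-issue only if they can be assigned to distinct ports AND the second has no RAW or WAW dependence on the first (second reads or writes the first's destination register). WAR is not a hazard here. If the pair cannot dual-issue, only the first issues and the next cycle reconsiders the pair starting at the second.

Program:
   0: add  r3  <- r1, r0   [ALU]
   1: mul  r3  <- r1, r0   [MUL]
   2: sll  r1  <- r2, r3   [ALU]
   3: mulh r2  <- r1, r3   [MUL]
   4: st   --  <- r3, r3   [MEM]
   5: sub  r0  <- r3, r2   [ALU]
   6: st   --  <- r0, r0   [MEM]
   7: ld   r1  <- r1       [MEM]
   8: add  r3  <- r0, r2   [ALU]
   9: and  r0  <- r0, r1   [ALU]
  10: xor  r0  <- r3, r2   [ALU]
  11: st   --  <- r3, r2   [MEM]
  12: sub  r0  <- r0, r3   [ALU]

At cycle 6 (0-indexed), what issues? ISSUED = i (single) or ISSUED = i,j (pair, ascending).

ISSUED = 7,8

t=0 i0:add ; WAW r3
t=1 i1:mul ; RAW r3
t=2 i2:sll ; RAW r1
t=3 i3/i4:mulh st ; dual
t=4 i5:sub ; RAW r0
t=5 i6:st ; no-port MEM/MEM
t=6 i7/i8:ld add ; dual
t=7 i9:and ; WAW r0
t=8 i10/i11:xor st ; dual
t=9 i12:sub ; tail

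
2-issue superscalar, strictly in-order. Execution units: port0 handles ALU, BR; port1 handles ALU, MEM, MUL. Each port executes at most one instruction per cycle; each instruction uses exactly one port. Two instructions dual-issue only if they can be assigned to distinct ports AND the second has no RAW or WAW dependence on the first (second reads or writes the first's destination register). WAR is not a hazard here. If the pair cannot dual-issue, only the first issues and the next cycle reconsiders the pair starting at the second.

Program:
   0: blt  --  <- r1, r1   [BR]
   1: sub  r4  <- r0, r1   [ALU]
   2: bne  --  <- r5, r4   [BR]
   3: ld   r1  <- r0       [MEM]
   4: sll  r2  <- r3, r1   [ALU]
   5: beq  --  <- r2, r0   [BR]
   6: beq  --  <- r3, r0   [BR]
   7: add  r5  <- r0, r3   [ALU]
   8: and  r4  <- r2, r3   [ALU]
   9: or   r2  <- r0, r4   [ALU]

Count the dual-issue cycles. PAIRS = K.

PAIRS = 3

0. blt.BR;sub.ALU @i0+i1  | 2-wide
1. bne.BR;ld.MEM @i2+i3  | 2-wide
2. sll.ALU @i4  | RAW r2
3. beq.BR @i5  | no-port BR/BR
4. beq.BR;add.ALU @i6+i7  | 2-wide
5. and.ALU @i8  | RAW r4
6. or.ALU @i9  | tail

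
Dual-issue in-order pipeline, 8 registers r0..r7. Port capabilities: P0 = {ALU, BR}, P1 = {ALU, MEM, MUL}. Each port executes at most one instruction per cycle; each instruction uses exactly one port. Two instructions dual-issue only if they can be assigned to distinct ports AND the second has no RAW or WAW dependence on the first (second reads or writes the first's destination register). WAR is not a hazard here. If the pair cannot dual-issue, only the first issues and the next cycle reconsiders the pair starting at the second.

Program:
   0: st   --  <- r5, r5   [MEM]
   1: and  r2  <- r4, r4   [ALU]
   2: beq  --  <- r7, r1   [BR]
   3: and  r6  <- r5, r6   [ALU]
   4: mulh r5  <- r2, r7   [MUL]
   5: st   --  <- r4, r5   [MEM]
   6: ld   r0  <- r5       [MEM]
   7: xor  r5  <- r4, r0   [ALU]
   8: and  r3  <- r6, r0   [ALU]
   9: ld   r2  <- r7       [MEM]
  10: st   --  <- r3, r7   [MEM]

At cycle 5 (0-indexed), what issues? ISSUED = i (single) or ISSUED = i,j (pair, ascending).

ISSUED = 7,8

  cy0 -> i0+i1 (st/and) pair
  cy1 -> i2+i3 (beq/and) pair
  cy2 -> i4 (mulh) no-port MUL/MEM
  cy3 -> i5 (st) no-port MEM/MEM
  cy4 -> i6 (ld) RAW r0
  cy5 -> i7+i8 (xor/and) pair
  cy6 -> i9 (ld) no-port MEM/MEM
  cy7 -> i10 (st) tail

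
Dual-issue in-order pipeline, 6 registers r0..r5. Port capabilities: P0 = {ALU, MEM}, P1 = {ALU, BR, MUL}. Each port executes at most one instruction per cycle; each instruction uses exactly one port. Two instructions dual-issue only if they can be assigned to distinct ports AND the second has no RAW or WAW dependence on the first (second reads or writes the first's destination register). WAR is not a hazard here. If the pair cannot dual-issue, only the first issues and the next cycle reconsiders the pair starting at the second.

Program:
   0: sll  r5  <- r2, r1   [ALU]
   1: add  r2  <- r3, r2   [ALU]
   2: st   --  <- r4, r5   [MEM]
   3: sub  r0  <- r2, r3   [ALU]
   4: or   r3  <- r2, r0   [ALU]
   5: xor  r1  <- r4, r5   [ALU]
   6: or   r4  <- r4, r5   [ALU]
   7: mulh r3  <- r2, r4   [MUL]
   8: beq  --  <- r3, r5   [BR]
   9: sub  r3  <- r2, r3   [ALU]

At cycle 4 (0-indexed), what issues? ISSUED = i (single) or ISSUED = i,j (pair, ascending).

t=0 i0+i1:sll add ; pair
t=1 i2+i3:st sub ; pair
t=2 i4+i5:or xor ; pair
t=3 i6:or ; RAW r4
t=4 i7:mulh ; no-port MUL/BR
t=5 i8+i9:beq sub ; pair

ISSUED = 7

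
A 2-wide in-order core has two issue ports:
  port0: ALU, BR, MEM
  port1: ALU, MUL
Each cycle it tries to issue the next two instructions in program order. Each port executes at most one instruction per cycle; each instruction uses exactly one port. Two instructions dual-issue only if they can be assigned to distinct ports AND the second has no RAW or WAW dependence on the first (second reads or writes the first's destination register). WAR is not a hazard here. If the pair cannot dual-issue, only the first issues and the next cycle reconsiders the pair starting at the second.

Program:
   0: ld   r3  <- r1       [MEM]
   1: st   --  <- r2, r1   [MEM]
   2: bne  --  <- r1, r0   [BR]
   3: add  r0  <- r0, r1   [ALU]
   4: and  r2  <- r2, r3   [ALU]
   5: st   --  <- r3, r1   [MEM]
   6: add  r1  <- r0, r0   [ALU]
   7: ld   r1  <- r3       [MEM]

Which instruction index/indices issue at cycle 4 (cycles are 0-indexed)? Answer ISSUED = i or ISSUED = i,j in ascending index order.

ISSUED = 6

[0] i0  ld  -- no-port MEM/MEM
[1] i1  st  -- no-port MEM/BR
[2] i2/i3  bne/add  -- dual
[3] i4/i5  and/st  -- dual
[4] i6  add  -- WAW r1
[5] i7  ld  -- tail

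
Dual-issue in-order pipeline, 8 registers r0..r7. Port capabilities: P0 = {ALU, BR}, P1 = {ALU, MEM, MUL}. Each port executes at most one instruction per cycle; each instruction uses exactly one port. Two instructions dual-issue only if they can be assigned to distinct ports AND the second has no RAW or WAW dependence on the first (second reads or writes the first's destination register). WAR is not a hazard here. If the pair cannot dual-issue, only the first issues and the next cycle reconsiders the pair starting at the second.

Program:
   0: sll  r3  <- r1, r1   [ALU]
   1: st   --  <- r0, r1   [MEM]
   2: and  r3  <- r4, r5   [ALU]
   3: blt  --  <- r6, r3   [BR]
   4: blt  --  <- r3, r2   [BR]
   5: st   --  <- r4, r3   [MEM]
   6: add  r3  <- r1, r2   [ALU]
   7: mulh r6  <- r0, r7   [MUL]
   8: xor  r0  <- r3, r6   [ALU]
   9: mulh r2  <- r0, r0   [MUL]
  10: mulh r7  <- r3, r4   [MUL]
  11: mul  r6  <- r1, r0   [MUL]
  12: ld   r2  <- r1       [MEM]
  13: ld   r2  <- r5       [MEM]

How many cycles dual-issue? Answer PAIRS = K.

[0] i0&i1  sll.ALU st.MEM  -- pair
[1] i2  and.ALU  -- RAW r3
[2] i3  blt.BR  -- no-port BR/BR
[3] i4&i5  blt.BR st.MEM  -- pair
[4] i6&i7  add.ALU mulh.MUL  -- pair
[5] i8  xor.ALU  -- RAW r0
[6] i9  mulh.MUL  -- no-port MUL/MUL
[7] i10  mulh.MUL  -- no-port MUL/MUL
[8] i11  mul.MUL  -- no-port MUL/MEM
[9] i12  ld.MEM  -- no-port MEM/MEM
[10] i13  ld.MEM  -- tail

PAIRS = 3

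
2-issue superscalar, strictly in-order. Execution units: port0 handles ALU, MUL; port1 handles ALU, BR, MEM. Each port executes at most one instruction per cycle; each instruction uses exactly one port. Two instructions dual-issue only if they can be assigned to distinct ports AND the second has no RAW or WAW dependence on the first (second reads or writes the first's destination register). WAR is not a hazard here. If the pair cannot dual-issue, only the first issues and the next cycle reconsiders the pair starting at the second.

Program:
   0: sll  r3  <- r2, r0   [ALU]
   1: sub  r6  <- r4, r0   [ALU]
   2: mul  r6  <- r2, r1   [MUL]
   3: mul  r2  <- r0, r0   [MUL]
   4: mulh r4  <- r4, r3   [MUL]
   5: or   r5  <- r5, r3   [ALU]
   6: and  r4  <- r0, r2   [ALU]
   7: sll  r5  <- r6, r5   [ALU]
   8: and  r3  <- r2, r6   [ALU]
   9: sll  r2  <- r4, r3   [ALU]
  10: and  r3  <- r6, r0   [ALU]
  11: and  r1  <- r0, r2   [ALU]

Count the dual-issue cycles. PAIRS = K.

[0] i0+i1  sll.ALU;sub.ALU  -- 2-wide
[1] i2  mul.MUL  -- no-port MUL/MUL
[2] i3  mul.MUL  -- no-port MUL/MUL
[3] i4+i5  mulh.MUL;or.ALU  -- 2-wide
[4] i6+i7  and.ALU;sll.ALU  -- 2-wide
[5] i8  and.ALU  -- RAW r3
[6] i9+i10  sll.ALU;and.ALU  -- 2-wide
[7] i11  and.ALU  -- tail

PAIRS = 4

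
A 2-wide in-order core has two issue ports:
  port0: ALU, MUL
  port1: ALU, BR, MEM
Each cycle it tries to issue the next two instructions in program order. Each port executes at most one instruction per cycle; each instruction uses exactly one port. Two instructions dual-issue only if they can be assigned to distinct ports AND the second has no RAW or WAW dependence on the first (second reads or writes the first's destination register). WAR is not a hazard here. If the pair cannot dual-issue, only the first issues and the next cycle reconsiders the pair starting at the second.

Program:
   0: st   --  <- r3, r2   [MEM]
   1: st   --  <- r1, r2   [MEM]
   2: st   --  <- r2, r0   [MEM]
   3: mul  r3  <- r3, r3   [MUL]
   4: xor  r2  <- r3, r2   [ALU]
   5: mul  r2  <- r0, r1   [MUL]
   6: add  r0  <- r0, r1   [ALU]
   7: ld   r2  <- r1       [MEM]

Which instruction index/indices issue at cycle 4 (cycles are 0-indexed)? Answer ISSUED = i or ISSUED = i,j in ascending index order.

[0] i0  st.MEM  -- no-port MEM/MEM
[1] i1  st.MEM  -- no-port MEM/MEM
[2] i2,i3  st.MEM/mul.MUL  -- dual
[3] i4  xor.ALU  -- WAW r2
[4] i5,i6  mul.MUL/add.ALU  -- dual
[5] i7  ld.MEM  -- tail

ISSUED = 5,6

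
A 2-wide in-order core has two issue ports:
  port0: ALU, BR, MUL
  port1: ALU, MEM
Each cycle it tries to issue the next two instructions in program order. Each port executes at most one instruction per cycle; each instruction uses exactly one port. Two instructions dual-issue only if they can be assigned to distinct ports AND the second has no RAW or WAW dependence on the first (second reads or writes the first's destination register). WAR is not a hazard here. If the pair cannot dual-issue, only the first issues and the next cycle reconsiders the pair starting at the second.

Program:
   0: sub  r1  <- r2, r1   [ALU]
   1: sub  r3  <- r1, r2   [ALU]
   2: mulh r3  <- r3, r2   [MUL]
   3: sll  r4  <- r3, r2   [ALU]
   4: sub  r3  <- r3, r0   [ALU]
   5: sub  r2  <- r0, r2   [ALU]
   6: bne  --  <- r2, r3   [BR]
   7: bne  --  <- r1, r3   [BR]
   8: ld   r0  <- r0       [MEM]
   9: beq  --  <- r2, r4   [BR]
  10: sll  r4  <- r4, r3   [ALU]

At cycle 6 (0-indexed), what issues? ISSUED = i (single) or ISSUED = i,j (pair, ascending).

ISSUED = 7,8

#0 head=0: sub.ALU i0 RAW r1
#1 head=1: sub.ALU i1 RAW+WAW r3
#2 head=2: mulh.MUL i2 RAW r3
#3 head=3: sll.ALU/sub.ALU i3/i4 pair
#4 head=5: sub.ALU i5 RAW r2
#5 head=6: bne.BR i6 no-port BR/BR
#6 head=7: bne.BR/ld.MEM i7/i8 pair
#7 head=9: beq.BR/sll.ALU i9/i10 pair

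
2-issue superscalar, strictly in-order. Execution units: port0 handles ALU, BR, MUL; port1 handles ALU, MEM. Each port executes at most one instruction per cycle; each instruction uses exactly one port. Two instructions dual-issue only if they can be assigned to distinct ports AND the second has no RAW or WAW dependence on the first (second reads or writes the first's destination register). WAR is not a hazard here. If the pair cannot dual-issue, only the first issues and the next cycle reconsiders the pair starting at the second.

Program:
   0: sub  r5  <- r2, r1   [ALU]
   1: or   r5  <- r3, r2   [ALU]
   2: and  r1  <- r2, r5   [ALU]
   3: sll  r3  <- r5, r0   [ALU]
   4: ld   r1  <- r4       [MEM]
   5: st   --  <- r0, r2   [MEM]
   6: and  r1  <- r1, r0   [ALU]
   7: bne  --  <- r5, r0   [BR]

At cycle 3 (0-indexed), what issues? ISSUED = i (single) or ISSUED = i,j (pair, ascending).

#0 head=0: sub.ALU i0 WAW r5
#1 head=1: or.ALU i1 RAW r5
#2 head=2: and.ALU/sll.ALU i2/i3 pair
#3 head=4: ld.MEM i4 no-port MEM/MEM
#4 head=5: st.MEM/and.ALU i5/i6 pair
#5 head=7: bne.BR i7 tail

ISSUED = 4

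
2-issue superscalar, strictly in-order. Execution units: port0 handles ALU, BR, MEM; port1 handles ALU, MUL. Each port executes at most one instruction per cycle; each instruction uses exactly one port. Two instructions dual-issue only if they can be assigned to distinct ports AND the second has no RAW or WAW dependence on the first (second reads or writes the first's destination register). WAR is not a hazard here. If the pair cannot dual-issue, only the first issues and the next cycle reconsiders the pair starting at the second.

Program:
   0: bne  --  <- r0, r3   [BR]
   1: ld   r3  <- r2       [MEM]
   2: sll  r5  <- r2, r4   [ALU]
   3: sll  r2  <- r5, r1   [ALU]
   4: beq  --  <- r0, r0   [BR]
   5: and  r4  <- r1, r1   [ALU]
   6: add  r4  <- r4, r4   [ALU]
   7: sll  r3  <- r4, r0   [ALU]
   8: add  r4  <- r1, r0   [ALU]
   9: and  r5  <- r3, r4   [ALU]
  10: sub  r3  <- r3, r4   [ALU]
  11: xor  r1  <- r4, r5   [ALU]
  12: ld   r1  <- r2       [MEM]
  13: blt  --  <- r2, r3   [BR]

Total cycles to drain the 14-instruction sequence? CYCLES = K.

CYCLES = 10

#0 head=0: bne.BR i0 no-port BR/MEM
#1 head=1: ld.MEM+sll.ALU i1,i2 2-wide
#2 head=3: sll.ALU+beq.BR i3,i4 2-wide
#3 head=5: and.ALU i5 RAW+WAW r4
#4 head=6: add.ALU i6 RAW r4
#5 head=7: sll.ALU+add.ALU i7,i8 2-wide
#6 head=9: and.ALU+sub.ALU i9,i10 2-wide
#7 head=11: xor.ALU i11 WAW r1
#8 head=12: ld.MEM i12 no-port MEM/BR
#9 head=13: blt.BR i13 tail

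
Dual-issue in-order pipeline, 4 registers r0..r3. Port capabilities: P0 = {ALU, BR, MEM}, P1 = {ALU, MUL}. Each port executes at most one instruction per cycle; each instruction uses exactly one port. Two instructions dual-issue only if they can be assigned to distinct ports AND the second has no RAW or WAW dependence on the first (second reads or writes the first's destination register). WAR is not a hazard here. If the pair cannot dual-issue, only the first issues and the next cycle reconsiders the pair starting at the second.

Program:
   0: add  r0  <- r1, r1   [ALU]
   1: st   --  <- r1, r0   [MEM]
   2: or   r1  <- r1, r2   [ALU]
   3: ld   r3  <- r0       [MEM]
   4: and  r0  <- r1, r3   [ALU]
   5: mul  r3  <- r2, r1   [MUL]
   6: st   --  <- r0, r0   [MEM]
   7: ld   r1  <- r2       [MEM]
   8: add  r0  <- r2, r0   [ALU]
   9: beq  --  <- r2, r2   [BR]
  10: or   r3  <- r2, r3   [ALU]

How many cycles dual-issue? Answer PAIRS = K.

#0 head=0: add i0 RAW r0
#1 head=1: st;or i1+i2 2-wide
#2 head=3: ld i3 RAW r3
#3 head=4: and;mul i4+i5 2-wide
#4 head=6: st i6 no-port MEM/MEM
#5 head=7: ld;add i7+i8 2-wide
#6 head=9: beq;or i9+i10 2-wide

PAIRS = 4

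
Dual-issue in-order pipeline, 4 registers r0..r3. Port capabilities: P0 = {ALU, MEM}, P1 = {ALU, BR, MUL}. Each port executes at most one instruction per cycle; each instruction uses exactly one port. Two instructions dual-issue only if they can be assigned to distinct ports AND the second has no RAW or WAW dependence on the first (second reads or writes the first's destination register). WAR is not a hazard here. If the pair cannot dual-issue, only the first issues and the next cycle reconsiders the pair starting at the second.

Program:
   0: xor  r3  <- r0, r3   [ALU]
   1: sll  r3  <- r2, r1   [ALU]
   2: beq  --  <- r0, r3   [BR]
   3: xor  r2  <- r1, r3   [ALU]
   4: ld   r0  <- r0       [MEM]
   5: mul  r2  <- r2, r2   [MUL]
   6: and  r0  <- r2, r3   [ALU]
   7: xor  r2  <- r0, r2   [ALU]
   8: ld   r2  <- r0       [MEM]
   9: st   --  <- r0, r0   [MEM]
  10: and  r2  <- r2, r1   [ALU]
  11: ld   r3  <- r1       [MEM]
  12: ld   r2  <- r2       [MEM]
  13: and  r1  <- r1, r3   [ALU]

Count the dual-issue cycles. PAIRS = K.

c0: i0 xor.ALU  WAW r3
c1: i1 sll.ALU  RAW r3
c2: i2/i3 beq.BR+xor.ALU  2-wide
c3: i4/i5 ld.MEM+mul.MUL  2-wide
c4: i6 and.ALU  RAW r0
c5: i7 xor.ALU  WAW r2
c6: i8 ld.MEM  no-port MEM/MEM
c7: i9/i10 st.MEM+and.ALU  2-wide
c8: i11 ld.MEM  no-port MEM/MEM
c9: i12/i13 ld.MEM+and.ALU  2-wide

PAIRS = 4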